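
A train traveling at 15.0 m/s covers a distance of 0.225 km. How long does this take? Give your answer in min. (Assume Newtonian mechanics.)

d = 0.225 km × 1000.0 = 225.0 m
t = d / v = 225.0 / 15.0 = 15.0 s
t = 15.0 s / 60.0 = 0.25 min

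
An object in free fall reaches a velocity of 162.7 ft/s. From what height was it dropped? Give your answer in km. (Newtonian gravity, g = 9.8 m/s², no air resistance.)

v = 162.7 ft/s × 0.3048 = 49.591 m/s
h = v² / (2g) = 49.591² / (2 × 9.8) = 125.473 m
h = 125.473 m / 1000.0 = 0.1255 km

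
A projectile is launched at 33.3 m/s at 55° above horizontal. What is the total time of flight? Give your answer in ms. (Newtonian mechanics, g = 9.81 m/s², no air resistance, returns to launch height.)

T = 2 × v₀ × sin(θ) / g = 2 × 33.3 × sin(55°) / 9.81 = 2 × 33.3 × 0.819152 / 9.81 = 5.56122 s
T = 5.56122 s / 0.001 = 5561 ms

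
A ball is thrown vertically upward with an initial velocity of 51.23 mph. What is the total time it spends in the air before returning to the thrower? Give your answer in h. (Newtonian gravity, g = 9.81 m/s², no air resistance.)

v₀ = 51.23 mph × 0.44704 = 22.9019 m/s
t_total = 2 × v₀ / g = 2 × 22.9019 / 9.81 = 4.66909 s
t_total = 4.66909 s / 3600.0 = 0.001297 h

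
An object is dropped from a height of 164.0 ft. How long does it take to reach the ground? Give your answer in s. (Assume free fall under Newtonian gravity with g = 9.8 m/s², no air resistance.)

h = 164.0 ft × 0.3048 = 49.9872 m
t = √(2h/g) = √(2 × 49.9872 / 9.8) = 3.194 s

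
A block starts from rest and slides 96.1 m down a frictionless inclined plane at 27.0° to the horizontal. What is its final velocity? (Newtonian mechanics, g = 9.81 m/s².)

a = g sin(θ) = 9.81 × sin(27.0°) = 4.4536 m/s²
v = √(2ad) = √(2 × 4.4536 × 96.1) = 29.26 m/s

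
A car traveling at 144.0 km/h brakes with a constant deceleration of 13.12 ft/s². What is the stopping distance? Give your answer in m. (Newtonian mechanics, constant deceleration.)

v₀ = 144.0 km/h × 0.2777777777777778 = 40.0 m/s
a = 13.12 ft/s² × 0.3048 = 3.99898 m/s²
d = v₀² / (2a) = 40.0² / (2 × 3.99898) = 1600.0 / 7.99796 = 200.1 m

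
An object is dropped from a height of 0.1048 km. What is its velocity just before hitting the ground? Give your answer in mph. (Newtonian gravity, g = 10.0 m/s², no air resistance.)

h = 0.1048 km × 1000.0 = 104.8 m
v = √(2gh) = √(2 × 10.0 × 104.8) = 45.7821 m/s
v = 45.7821 m/s / 0.44704 = 102.4 mph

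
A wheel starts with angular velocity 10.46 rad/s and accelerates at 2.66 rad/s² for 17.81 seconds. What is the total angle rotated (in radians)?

θ = ω₀t + ½αt² = 10.46×17.81 + ½×2.66×17.81² = 608.16 rad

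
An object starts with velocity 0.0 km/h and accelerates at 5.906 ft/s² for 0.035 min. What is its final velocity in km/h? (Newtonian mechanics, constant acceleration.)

v₀ = 0.0 km/h × 0.2777777777777778 = 0.0 m/s
a = 5.906 ft/s² × 0.3048 = 1.80015 m/s²
t = 0.035 min × 60.0 = 2.1 s
v = v₀ + a × t = 0.0 + 1.80015 × 2.1 = 3.78031 m/s
v = 3.78031 m/s / 0.2777777777777778 = 13.61 km/h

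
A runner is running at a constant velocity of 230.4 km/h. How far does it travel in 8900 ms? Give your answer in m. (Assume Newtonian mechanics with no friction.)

v = 230.4 km/h × 0.2777777777777778 = 64.0 m/s
t = 8900 ms × 0.001 = 8.9 s
d = v × t = 64.0 × 8.9 = 569.6 m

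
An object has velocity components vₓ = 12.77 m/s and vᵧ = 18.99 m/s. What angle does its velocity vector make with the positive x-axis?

θ = arctan(vᵧ/vₓ) = arctan(18.99/12.77) = 56.08°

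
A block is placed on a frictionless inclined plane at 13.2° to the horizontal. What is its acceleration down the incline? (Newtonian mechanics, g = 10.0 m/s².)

a = g sin(θ) = 10.0 × sin(13.2°) = 10.0 × 0.2284 = 2.28 m/s²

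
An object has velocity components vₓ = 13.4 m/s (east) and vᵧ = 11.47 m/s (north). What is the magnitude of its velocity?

|v| = √(vₓ² + vᵧ²) = √(13.4² + 11.47²) = √(311.1209) = 17.64 m/s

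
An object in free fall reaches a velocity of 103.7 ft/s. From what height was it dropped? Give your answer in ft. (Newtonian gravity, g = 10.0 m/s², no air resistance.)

v = 103.7 ft/s × 0.3048 = 31.6078 m/s
h = v² / (2g) = 31.6078² / (2 × 10.0) = 49.9527 m
h = 49.9527 m / 0.3048 = 163.9 ft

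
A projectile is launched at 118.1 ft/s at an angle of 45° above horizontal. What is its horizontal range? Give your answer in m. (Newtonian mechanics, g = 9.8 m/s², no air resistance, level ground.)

v₀ = 118.1 ft/s × 0.3048 = 35.9969 m/s
R = v₀² × sin(2θ) / g = 35.9969² × sin(2 × 45°) / 9.8 = 1295.78 × 1.0 / 9.8 = 132.2 m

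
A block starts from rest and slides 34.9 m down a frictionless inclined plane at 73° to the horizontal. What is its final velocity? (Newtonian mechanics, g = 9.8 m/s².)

a = g sin(θ) = 9.8 × sin(73°) = 9.3718 m/s²
v = √(2ad) = √(2 × 9.3718 × 34.9) = 25.58 m/s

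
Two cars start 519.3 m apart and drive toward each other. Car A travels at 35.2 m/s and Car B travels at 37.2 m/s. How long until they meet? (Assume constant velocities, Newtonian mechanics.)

Combined speed: v_combined = 35.2 + 37.2 = 72.4 m/s
Time to meet: t = d/v_combined = 519.3/72.4 = 7.17 s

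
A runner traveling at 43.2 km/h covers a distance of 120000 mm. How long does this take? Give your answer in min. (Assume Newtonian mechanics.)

d = 120000 mm × 0.001 = 120.0 m
v = 43.2 km/h × 0.2777777777777778 = 12.0 m/s
t = d / v = 120.0 / 12.0 = 10.0 s
t = 10.0 s / 60.0 = 0.1667 min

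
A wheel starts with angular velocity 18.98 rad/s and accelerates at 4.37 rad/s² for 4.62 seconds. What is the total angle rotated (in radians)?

θ = ω₀t + ½αt² = 18.98×4.62 + ½×4.37×4.62² = 134.33 rad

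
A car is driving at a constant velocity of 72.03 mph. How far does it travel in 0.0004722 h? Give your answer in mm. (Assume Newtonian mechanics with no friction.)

v = 72.03 mph × 0.44704 = 32.2003 m/s
t = 0.0004722 h × 3600.0 = 1.69992 s
d = v × t = 32.2003 × 1.69992 = 54.7379 m
d = 54.7379 m / 0.001 = 54740 mm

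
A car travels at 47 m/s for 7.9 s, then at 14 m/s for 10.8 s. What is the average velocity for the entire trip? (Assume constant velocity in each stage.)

d₁ = v₁t₁ = 47 × 7.9 = 371.3 m
d₂ = v₂t₂ = 14 × 10.8 = 151.2 m
d_total = 522.5 m, t_total = 18.7 s
v_avg = d_total/t_total = 522.5/18.7 = 27.94 m/s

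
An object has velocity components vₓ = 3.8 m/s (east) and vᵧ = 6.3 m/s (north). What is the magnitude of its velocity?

|v| = √(vₓ² + vᵧ²) = √(3.8² + 6.3²) = √(54.13) = 7.36 m/s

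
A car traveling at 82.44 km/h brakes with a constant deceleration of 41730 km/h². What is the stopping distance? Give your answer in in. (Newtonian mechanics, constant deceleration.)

v₀ = 82.44 km/h × 0.2777777777777778 = 22.9 m/s
a = 41730 km/h² × 7.716049382716049e-05 = 3.21991 m/s²
d = v₀² / (2a) = 22.9² / (2 × 3.21991) = 524.41 / 6.43982 = 81.4324 m
d = 81.4324 m / 0.0254 = 3206 in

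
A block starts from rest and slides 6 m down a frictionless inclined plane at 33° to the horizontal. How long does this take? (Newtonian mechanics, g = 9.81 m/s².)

a = g sin(θ) = 9.81 × sin(33°) = 5.3429 m/s²
t = √(2d/a) = √(2 × 6 / 5.3429) = 1.5 s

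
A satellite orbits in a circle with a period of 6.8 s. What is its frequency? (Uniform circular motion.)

f = 1/T = 1/6.8 = 0.1471 Hz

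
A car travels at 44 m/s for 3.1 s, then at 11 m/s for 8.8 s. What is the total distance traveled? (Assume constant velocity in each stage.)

d₁ = v₁t₁ = 44 × 3.1 = 136.4 m
d₂ = v₂t₂ = 11 × 8.8 = 96.8 m
d_total = 136.4 + 96.8 = 233.2 m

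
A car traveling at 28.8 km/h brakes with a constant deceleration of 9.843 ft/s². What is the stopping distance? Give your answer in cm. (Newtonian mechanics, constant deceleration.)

v₀ = 28.8 km/h × 0.2777777777777778 = 8.0 m/s
a = 9.843 ft/s² × 0.3048 = 3.00015 m/s²
d = v₀² / (2a) = 8.0² / (2 × 3.00015) = 64.0 / 6.0003 = 10.6661 m
d = 10.6661 m / 0.01 = 1067 cm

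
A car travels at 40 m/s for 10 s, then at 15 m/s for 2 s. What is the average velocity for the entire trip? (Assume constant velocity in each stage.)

d₁ = v₁t₁ = 40 × 10 = 400 m
d₂ = v₂t₂ = 15 × 2 = 30 m
d_total = 430 m, t_total = 12 s
v_avg = d_total/t_total = 430/12 = 35.83 m/s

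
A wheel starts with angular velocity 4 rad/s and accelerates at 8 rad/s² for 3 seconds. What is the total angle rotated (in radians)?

θ = ω₀t + ½αt² = 4×3 + ½×8×3² = 48.0 rad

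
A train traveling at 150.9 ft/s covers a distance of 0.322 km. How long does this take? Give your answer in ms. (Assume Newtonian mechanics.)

d = 0.322 km × 1000.0 = 322.0 m
v = 150.9 ft/s × 0.3048 = 45.9943 m/s
t = d / v = 322.0 / 45.9943 = 7.00087 s
t = 7.00087 s / 0.001 = 7001 ms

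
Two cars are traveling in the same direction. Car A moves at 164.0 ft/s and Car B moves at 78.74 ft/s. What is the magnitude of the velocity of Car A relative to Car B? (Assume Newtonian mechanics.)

v_rel = |v_A - v_B| = |164.0 - 78.74| = 85.26 ft/s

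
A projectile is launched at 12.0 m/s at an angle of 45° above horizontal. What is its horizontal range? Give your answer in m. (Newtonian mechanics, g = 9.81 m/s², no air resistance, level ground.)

R = v₀² × sin(2θ) / g = 12.0² × sin(2 × 45°) / 9.81 = 144.0 × 1.0 / 9.81 = 14.68 m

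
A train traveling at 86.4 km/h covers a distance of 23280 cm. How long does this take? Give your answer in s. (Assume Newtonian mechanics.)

d = 23280 cm × 0.01 = 232.8 m
v = 86.4 km/h × 0.2777777777777778 = 24.0 m/s
t = d / v = 232.8 / 24.0 = 9.7 s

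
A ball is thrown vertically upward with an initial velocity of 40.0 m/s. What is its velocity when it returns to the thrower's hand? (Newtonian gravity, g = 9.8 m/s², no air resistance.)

By conservation of energy (no air resistance), the ball returns to the throw height with the same speed as launch, but directed downward.
|v_ground| = v₀ = 40.0 m/s
v_ground = 40.0 m/s (downward)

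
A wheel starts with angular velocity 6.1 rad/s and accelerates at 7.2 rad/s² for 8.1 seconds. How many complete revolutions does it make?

θ = ω₀t + ½αt² = 6.1×8.1 + ½×7.2×8.1² = 285.606 rad
Total revolutions = θ/(2π) = 285.606/(2π) = 45.46
Complete revolutions = ⌊45.46⌋ = 45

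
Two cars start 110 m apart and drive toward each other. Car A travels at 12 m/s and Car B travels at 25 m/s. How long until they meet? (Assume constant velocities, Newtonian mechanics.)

Combined speed: v_combined = 12 + 25 = 37 m/s
Time to meet: t = d/v_combined = 110/37 = 2.97 s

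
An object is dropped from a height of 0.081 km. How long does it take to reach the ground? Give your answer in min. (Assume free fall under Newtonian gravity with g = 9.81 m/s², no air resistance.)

h = 0.081 km × 1000.0 = 81.0 m
t = √(2h/g) = √(2 × 81.0 / 9.81) = 4.06371 s
t = 4.06371 s / 60.0 = 0.06773 min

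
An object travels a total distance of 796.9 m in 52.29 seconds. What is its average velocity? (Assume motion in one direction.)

v_avg = Δd / Δt = 796.9 / 52.29 = 15.24 m/s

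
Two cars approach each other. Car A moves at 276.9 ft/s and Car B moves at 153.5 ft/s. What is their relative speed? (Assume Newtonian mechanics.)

v_rel = v_A + v_B = 276.9 + 153.5 = 430.4 ft/s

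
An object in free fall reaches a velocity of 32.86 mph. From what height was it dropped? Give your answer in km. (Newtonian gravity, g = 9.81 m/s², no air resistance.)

v = 32.86 mph × 0.44704 = 14.6897 m/s
h = v² / (2g) = 14.6897² / (2 × 9.81) = 10.9983 m
h = 10.9983 m / 1000.0 = 0.011 km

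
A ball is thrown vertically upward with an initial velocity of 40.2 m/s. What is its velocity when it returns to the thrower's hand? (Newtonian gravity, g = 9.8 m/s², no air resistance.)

By conservation of energy (no air resistance), the ball returns to the throw height with the same speed as launch, but directed downward.
|v_ground| = v₀ = 40.2 m/s
v_ground = 40.2 m/s (downward)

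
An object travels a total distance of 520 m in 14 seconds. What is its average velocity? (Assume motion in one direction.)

v_avg = Δd / Δt = 520 / 14 = 37.14 m/s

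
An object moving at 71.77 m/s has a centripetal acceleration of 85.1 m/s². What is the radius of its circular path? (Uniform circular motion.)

r = v²/a_c = 71.77²/85.1 = 60.53 m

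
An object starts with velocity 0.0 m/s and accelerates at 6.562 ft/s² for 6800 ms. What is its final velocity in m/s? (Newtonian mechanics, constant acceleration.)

a = 6.562 ft/s² × 0.3048 = 2.0001 m/s²
t = 6800 ms × 0.001 = 6.8 s
v = v₀ + a × t = 0.0 + 2.0001 × 6.8 = 13.6 m/s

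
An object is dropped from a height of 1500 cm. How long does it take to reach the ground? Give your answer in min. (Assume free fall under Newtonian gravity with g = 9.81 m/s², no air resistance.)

h = 1500 cm × 0.01 = 15.0 m
t = √(2h/g) = √(2 × 15.0 / 9.81) = 1.74874 s
t = 1.74874 s / 60.0 = 0.02915 min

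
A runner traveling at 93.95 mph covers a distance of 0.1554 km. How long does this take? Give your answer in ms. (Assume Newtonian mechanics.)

d = 0.1554 km × 1000.0 = 155.4 m
v = 93.95 mph × 0.44704 = 41.9994 m/s
t = d / v = 155.4 / 41.9994 = 3.70005 s
t = 3.70005 s / 0.001 = 3700 ms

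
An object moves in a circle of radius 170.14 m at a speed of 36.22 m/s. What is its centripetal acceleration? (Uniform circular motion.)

a_c = v²/r = 36.22²/170.14 = 1311.8884/170.14 = 7.71 m/s²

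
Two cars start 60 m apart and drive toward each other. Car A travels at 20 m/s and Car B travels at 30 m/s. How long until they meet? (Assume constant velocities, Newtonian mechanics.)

Combined speed: v_combined = 20 + 30 = 50 m/s
Time to meet: t = d/v_combined = 60/50 = 1.2 s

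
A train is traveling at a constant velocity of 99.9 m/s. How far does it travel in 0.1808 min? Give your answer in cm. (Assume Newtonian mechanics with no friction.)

t = 0.1808 min × 60.0 = 10.848 s
d = v × t = 99.9 × 10.848 = 1083.72 m
d = 1083.72 m / 0.01 = 108400 cm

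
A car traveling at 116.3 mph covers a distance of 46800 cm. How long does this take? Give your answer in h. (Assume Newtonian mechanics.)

d = 46800 cm × 0.01 = 468.0 m
v = 116.3 mph × 0.44704 = 51.9908 m/s
t = d / v = 468.0 / 51.9908 = 9.00159 s
t = 9.00159 s / 3600.0 = 0.0025 h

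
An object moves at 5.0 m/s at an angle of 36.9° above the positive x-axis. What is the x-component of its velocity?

vₓ = v cos(θ) = 5.0 × cos(36.9°) = 4.0 m/s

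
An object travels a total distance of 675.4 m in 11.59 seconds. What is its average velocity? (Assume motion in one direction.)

v_avg = Δd / Δt = 675.4 / 11.59 = 58.27 m/s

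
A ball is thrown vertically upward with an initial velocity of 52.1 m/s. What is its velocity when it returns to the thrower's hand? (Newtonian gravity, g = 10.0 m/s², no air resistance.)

By conservation of energy (no air resistance), the ball returns to the throw height with the same speed as launch, but directed downward.
|v_ground| = v₀ = 52.1 m/s
v_ground = 52.1 m/s (downward)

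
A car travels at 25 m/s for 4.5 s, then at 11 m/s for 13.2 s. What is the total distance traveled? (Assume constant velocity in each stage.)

d₁ = v₁t₁ = 25 × 4.5 = 112.5 m
d₂ = v₂t₂ = 11 × 13.2 = 145.2 m
d_total = 112.5 + 145.2 = 257.7 m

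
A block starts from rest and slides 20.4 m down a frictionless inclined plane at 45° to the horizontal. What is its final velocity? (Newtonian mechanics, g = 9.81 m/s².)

a = g sin(θ) = 9.81 × sin(45°) = 6.9367 m/s²
v = √(2ad) = √(2 × 6.9367 × 20.4) = 16.82 m/s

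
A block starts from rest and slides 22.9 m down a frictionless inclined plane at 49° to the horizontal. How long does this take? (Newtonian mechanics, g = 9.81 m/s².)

a = g sin(θ) = 9.81 × sin(49°) = 7.4037 m/s²
t = √(2d/a) = √(2 × 22.9 / 7.4037) = 2.49 s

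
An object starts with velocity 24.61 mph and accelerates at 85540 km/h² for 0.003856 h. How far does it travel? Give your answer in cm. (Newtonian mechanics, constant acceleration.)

v₀ = 24.61 mph × 0.44704 = 11.0017 m/s
a = 85540 km/h² × 7.716049382716049e-05 = 6.60031 m/s²
t = 0.003856 h × 3600.0 = 13.8816 s
d = v₀ × t + ½ × a × t² = 11.0017 × 13.8816 + 0.5 × 6.60031 × 13.8816² = 788.657 m
d = 788.657 m / 0.01 = 78870 cm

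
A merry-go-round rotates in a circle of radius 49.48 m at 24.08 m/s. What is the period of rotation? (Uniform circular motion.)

T = 2πr/v = 2π×49.48/24.08 = 12.91 s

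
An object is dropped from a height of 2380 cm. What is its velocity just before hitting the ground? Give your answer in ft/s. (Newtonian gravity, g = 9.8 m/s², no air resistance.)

h = 2380 cm × 0.01 = 23.8 m
v = √(2gh) = √(2 × 9.8 × 23.8) = 21.5981 m/s
v = 21.5981 m/s / 0.3048 = 70.86 ft/s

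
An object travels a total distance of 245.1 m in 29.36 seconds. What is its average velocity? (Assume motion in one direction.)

v_avg = Δd / Δt = 245.1 / 29.36 = 8.35 m/s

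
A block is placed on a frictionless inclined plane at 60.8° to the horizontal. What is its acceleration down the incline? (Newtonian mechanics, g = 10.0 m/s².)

a = g sin(θ) = 10.0 × sin(60.8°) = 10.0 × 0.8729 = 8.73 m/s²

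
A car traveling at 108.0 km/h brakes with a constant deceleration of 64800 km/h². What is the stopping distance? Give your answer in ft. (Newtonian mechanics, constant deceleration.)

v₀ = 108.0 km/h × 0.2777777777777778 = 30.0 m/s
a = 64800 km/h² × 7.716049382716049e-05 = 5.0 m/s²
d = v₀² / (2a) = 30.0² / (2 × 5.0) = 900.0 / 10.0 = 90.0 m
d = 90.0 m / 0.3048 = 295.3 ft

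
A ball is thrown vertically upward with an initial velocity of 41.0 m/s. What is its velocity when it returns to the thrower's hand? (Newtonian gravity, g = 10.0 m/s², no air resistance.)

By conservation of energy (no air resistance), the ball returns to the throw height with the same speed as launch, but directed downward.
|v_ground| = v₀ = 41.0 m/s
v_ground = 41.0 m/s (downward)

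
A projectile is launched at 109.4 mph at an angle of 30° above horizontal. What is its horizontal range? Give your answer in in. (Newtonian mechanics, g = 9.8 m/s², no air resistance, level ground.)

v₀ = 109.4 mph × 0.44704 = 48.9062 m/s
R = v₀² × sin(2θ) / g = 48.9062² × sin(2 × 30°) / 9.8 = 2391.82 × 0.866025 / 9.8 = 211.365 m
R = 211.365 m / 0.0254 = 8321 in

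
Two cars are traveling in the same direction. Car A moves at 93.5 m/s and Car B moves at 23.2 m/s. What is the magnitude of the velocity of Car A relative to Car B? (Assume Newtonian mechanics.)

v_rel = |v_A - v_B| = |93.5 - 23.2| = 70.3 m/s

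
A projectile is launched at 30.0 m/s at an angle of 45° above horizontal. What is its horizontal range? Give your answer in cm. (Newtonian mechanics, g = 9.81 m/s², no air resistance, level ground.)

R = v₀² × sin(2θ) / g = 30.0² × sin(2 × 45°) / 9.81 = 900.0 × 1.0 / 9.81 = 91.7431 m
R = 91.7431 m / 0.01 = 9174 cm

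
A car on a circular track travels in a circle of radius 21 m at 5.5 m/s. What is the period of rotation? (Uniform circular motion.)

T = 2πr/v = 2π×21/5.5 = 23.99 s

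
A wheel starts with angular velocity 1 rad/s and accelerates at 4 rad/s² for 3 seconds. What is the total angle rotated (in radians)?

θ = ω₀t + ½αt² = 1×3 + ½×4×3² = 21.0 rad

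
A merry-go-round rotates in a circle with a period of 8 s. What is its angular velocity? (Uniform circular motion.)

ω = 2π/T = 2π/8 = 0.7854 rad/s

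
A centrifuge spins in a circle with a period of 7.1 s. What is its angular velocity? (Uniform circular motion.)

ω = 2π/T = 2π/7.1 = 0.885 rad/s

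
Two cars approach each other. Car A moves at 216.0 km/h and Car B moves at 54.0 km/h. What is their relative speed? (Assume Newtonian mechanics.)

v_rel = v_A + v_B = 216.0 + 54.0 = 270.0 km/h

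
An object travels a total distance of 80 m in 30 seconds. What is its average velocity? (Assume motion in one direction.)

v_avg = Δd / Δt = 80 / 30 = 2.67 m/s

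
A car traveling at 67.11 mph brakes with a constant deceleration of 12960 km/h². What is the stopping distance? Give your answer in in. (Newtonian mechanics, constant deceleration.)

v₀ = 67.11 mph × 0.44704 = 30.0009 m/s
a = 12960 km/h² × 7.716049382716049e-05 = 1.0 m/s²
d = v₀² / (2a) = 30.0009² / (2 × 1.0) = 900.054 / 2.0 = 450.027 m
d = 450.027 m / 0.0254 = 17720 in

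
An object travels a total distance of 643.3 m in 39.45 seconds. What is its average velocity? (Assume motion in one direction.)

v_avg = Δd / Δt = 643.3 / 39.45 = 16.31 m/s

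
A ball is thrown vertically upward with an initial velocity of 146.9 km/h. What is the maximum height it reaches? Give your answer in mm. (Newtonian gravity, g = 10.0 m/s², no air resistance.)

v₀ = 146.9 km/h × 0.2777777777777778 = 40.80556 m/s
h_max = v₀² / (2g) = 40.80556² / (2 × 10.0) = 1665.094 / 20.0 = 83.2547 m
h_max = 83.2547 m / 0.001 = 83250 mm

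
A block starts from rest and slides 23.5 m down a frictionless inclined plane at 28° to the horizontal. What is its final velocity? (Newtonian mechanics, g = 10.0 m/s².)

a = g sin(θ) = 10.0 × sin(28°) = 4.6947 m/s²
v = √(2ad) = √(2 × 4.6947 × 23.5) = 14.85 m/s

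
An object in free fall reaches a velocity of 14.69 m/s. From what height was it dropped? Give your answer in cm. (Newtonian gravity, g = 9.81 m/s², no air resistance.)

h = v² / (2g) = 14.69² / (2 × 9.81) = 10.9988 m
h = 10.9988 m / 0.01 = 1100 cm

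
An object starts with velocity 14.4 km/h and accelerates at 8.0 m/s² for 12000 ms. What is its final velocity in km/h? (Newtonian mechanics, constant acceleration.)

v₀ = 14.4 km/h × 0.2777777777777778 = 4.0 m/s
t = 12000 ms × 0.001 = 12.0 s
v = v₀ + a × t = 4.0 + 8.0 × 12.0 = 100.0 m/s
v = 100.0 m/s / 0.2777777777777778 = 360.0 km/h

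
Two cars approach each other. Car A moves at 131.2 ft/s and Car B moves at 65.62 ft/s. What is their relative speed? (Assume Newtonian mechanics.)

v_rel = v_A + v_B = 131.2 + 65.62 = 196.82 ft/s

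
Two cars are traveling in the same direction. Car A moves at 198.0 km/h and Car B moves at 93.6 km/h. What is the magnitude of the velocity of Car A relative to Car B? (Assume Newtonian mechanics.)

v_rel = |v_A - v_B| = |198.0 - 93.6| = 104.4 km/h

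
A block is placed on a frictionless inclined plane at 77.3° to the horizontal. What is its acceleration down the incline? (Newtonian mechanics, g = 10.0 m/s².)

a = g sin(θ) = 10.0 × sin(77.3°) = 10.0 × 0.9755 = 9.76 m/s²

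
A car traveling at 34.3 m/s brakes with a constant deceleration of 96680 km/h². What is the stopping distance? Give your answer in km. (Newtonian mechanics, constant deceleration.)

a = 96680 km/h² × 7.716049382716049e-05 = 7.45988 m/s²
d = v₀² / (2a) = 34.3² / (2 × 7.45988) = 1176.49 / 14.9198 = 78.8543 m
d = 78.8543 m / 1000.0 = 0.07885 km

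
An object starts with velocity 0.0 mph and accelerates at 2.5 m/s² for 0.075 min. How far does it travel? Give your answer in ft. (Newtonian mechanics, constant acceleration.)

v₀ = 0.0 mph × 0.44704 = 0.0 m/s
t = 0.075 min × 60.0 = 4.5 s
d = v₀ × t + ½ × a × t² = 0.0 × 4.5 + 0.5 × 2.5 × 4.5² = 25.3125 m
d = 25.3125 m / 0.3048 = 83.05 ft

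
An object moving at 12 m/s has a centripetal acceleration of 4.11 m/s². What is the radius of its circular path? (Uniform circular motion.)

r = v²/a_c = 12²/4.11 = 35.04 m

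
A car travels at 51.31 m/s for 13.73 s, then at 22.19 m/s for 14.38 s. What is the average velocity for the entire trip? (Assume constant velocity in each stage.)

d₁ = v₁t₁ = 51.31 × 13.73 = 704.4863 m
d₂ = v₂t₂ = 22.19 × 14.38 = 319.0922 m
d_total = 1023.5785 m, t_total = 28.11 s
v_avg = d_total/t_total = 1023.5785/28.11 = 36.41 m/s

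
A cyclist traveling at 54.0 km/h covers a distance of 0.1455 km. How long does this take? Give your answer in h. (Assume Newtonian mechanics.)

d = 0.1455 km × 1000.0 = 145.5 m
v = 54.0 km/h × 0.2777777777777778 = 15.0 m/s
t = d / v = 145.5 / 15.0 = 9.7 s
t = 9.7 s / 3600.0 = 0.002694 h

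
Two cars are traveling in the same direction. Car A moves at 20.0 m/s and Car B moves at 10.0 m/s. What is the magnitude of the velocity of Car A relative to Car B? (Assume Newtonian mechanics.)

v_rel = |v_A - v_B| = |20.0 - 10.0| = 10.0 m/s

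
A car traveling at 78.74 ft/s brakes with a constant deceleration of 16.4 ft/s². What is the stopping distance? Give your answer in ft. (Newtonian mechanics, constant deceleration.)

v₀ = 78.74 ft/s × 0.3048 = 24.0 m/s
a = 16.4 ft/s² × 0.3048 = 4.99872 m/s²
d = v₀² / (2a) = 24.0² / (2 × 4.99872) = 576.0 / 9.99744 = 57.6147 m
d = 57.6147 m / 0.3048 = 189.0 ft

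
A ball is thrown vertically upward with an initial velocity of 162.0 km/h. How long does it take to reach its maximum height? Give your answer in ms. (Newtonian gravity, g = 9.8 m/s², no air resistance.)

v₀ = 162.0 km/h × 0.2777777777777778 = 45.0 m/s
t_up = v₀ / g = 45.0 / 9.8 = 4.59184 s
t_up = 4.59184 s / 0.001 = 4592 ms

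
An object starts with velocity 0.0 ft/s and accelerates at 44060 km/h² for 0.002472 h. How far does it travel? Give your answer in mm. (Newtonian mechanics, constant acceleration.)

v₀ = 0.0 ft/s × 0.3048 = 0.0 m/s
a = 44060 km/h² × 7.716049382716049e-05 = 3.39969 m/s²
t = 0.002472 h × 3600.0 = 8.8992 s
d = v₀ × t + ½ × a × t² = 0.0 × 8.8992 + 0.5 × 3.39969 × 8.8992² = 134.621 m
d = 134.621 m / 0.001 = 134600 mm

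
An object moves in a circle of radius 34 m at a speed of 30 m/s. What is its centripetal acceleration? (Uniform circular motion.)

a_c = v²/r = 30²/34 = 900/34 = 26.47 m/s²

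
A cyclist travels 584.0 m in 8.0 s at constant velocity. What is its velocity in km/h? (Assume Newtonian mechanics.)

v = d / t = 584.0 / 8.0 = 73.0 m/s
v = 73.0 m/s / 0.2777777777777778 = 262.8 km/h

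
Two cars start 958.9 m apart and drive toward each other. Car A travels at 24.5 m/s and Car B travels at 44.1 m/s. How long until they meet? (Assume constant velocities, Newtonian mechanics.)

Combined speed: v_combined = 24.5 + 44.1 = 68.6 m/s
Time to meet: t = d/v_combined = 958.9/68.6 = 13.98 s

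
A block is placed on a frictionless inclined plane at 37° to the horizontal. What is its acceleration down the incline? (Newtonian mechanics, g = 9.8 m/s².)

a = g sin(θ) = 9.8 × sin(37°) = 9.8 × 0.6018 = 5.9 m/s²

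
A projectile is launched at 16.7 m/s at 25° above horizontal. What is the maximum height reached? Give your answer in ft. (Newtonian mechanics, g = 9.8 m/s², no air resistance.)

H = v₀² × sin²(θ) / (2g) = 16.7² × sin(25°)² / (2 × 9.8) = 278.89 × 0.178606 / 19.6 = 2.5414 m
H = 2.5414 m / 0.3048 = 8.338 ft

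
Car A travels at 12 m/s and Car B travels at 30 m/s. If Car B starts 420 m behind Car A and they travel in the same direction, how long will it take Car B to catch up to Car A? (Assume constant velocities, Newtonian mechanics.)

Relative speed: v_rel = 30 - 12 = 18 m/s
Time to catch: t = d₀/v_rel = 420/18 = 23.33 s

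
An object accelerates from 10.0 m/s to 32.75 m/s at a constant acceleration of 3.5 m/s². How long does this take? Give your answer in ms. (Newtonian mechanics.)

t = (v - v₀) / a = (32.75 - 10.0) / 3.5 = 6.5 s
t = 6.5 s / 0.001 = 6500 ms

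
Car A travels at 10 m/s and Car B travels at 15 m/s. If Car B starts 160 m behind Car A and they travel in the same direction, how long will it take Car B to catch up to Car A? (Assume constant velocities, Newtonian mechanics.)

Relative speed: v_rel = 15 - 10 = 5 m/s
Time to catch: t = d₀/v_rel = 160/5 = 32.0 s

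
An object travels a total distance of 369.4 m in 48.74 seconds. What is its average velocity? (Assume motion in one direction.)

v_avg = Δd / Δt = 369.4 / 48.74 = 7.58 m/s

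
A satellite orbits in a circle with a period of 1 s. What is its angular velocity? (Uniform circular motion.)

ω = 2π/T = 2π/1 = 6.2832 rad/s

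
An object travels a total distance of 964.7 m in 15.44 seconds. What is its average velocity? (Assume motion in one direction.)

v_avg = Δd / Δt = 964.7 / 15.44 = 62.48 m/s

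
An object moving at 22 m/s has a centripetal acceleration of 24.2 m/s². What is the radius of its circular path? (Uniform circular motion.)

r = v²/a_c = 22²/24.2 = 20.0 m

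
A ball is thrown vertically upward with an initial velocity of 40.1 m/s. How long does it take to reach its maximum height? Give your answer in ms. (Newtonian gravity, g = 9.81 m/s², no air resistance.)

t_up = v₀ / g = 40.1 / 9.81 = 4.08767 s
t_up = 4.08767 s / 0.001 = 4088 ms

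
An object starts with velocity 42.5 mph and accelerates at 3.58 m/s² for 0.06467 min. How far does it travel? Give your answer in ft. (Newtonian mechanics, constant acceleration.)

v₀ = 42.5 mph × 0.44704 = 18.9992 m/s
t = 0.06467 min × 60.0 = 3.8802 s
d = v₀ × t + ½ × a × t² = 18.9992 × 3.8802 + 0.5 × 3.58 × 3.8802² = 100.671 m
d = 100.671 m / 0.3048 = 330.3 ft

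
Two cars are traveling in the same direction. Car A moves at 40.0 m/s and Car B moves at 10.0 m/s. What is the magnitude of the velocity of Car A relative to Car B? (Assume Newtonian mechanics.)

v_rel = |v_A - v_B| = |40.0 - 10.0| = 30.0 m/s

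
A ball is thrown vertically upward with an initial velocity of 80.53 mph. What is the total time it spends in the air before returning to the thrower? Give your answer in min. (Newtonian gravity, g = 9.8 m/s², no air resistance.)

v₀ = 80.53 mph × 0.44704 = 36.0001 m/s
t_total = 2 × v₀ / g = 2 × 36.0001 / 9.8 = 7.34696 s
t_total = 7.34696 s / 60.0 = 0.1224 min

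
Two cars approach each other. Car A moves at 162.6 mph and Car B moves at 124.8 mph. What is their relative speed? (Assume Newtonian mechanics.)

v_rel = v_A + v_B = 162.6 + 124.8 = 287.4 mph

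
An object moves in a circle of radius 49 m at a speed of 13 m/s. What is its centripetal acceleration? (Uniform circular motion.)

a_c = v²/r = 13²/49 = 169/49 = 3.45 m/s²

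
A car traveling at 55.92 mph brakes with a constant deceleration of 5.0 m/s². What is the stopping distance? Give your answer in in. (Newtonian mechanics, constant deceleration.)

v₀ = 55.92 mph × 0.44704 = 24.9985 m/s
d = v₀² / (2a) = 24.9985² / (2 × 5.0) = 624.925 / 10.0 = 62.4925 m
d = 62.4925 m / 0.0254 = 2460 in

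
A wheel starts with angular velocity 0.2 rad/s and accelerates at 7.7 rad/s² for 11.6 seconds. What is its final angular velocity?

ω = ω₀ + αt = 0.2 + 7.7 × 11.6 = 89.52 rad/s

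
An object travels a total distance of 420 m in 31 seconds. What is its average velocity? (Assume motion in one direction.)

v_avg = Δd / Δt = 420 / 31 = 13.55 m/s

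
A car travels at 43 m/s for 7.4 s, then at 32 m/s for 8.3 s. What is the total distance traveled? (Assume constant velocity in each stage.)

d₁ = v₁t₁ = 43 × 7.4 = 318.2 m
d₂ = v₂t₂ = 32 × 8.3 = 265.6 m
d_total = 318.2 + 265.6 = 583.8 m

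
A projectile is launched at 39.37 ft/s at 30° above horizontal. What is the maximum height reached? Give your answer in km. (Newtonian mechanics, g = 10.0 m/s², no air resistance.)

v₀ = 39.37 ft/s × 0.3048 = 12.0 m/s
H = v₀² × sin²(θ) / (2g) = 12.0² × sin(30°)² / (2 × 10.0) = 144.0 × 0.25 / 20.0 = 1.8 m
H = 1.8 m / 1000.0 = 0.0018 km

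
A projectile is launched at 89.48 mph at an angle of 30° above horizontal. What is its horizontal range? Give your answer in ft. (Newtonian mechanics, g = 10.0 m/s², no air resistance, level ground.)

v₀ = 89.48 mph × 0.44704 = 40.0011 m/s
R = v₀² × sin(2θ) / g = 40.0011² × sin(2 × 30°) / 10.0 = 1600.09 × 0.866025 / 10.0 = 138.572 m
R = 138.572 m / 0.3048 = 454.6 ft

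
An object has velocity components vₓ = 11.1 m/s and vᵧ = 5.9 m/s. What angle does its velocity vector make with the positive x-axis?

θ = arctan(vᵧ/vₓ) = arctan(5.9/11.1) = 27.99°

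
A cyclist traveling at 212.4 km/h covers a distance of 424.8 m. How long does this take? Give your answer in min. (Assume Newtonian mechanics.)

v = 212.4 km/h × 0.2777777777777778 = 59.0 m/s
t = d / v = 424.8 / 59.0 = 7.2 s
t = 7.2 s / 60.0 = 0.12 min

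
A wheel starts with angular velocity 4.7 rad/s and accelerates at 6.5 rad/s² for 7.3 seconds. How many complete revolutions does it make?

θ = ω₀t + ½αt² = 4.7×7.3 + ½×6.5×7.3² = 207.5025 rad
Total revolutions = θ/(2π) = 207.5025/(2π) = 33.03
Complete revolutions = ⌊33.03⌋ = 33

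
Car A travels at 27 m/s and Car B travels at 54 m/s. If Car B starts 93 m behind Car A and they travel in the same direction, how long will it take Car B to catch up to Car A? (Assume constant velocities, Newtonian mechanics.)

Relative speed: v_rel = 54 - 27 = 27 m/s
Time to catch: t = d₀/v_rel = 93/27 = 3.44 s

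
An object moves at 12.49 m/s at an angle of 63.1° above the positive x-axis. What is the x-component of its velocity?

vₓ = v cos(θ) = 12.49 × cos(63.1°) = 5.65 m/s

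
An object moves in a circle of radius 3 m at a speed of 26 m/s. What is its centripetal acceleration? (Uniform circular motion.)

a_c = v²/r = 26²/3 = 676/3 = 225.33 m/s²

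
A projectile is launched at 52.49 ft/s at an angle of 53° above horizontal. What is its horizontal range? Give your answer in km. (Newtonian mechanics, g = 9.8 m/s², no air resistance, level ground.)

v₀ = 52.49 ft/s × 0.3048 = 15.999 m/s
R = v₀² × sin(2θ) / g = 15.999² × sin(2 × 53°) / 9.8 = 255.968 × 0.961262 / 9.8 = 25.1074 m
R = 25.1074 m / 1000.0 = 0.02511 km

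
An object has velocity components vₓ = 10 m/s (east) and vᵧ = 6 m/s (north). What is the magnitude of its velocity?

|v| = √(vₓ² + vᵧ²) = √(10² + 6²) = √(136) = 11.66 m/s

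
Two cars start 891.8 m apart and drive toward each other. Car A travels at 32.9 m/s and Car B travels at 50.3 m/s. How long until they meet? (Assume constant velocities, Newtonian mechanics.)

Combined speed: v_combined = 32.9 + 50.3 = 83.2 m/s
Time to meet: t = d/v_combined = 891.8/83.2 = 10.72 s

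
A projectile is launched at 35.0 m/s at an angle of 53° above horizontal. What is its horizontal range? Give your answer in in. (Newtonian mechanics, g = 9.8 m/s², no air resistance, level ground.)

R = v₀² × sin(2θ) / g = 35.0² × sin(2 × 53°) / 9.8 = 1225.0 × 0.961262 / 9.8 = 120.158 m
R = 120.158 m / 0.0254 = 4731 in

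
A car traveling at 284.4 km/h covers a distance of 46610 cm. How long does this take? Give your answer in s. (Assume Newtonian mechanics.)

d = 46610 cm × 0.01 = 466.1 m
v = 284.4 km/h × 0.2777777777777778 = 79.0 m/s
t = d / v = 466.1 / 79.0 = 5.9 s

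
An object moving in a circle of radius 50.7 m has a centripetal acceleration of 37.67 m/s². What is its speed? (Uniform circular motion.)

v = √(a_c × r) = √(37.67 × 50.7) = 43.7 m/s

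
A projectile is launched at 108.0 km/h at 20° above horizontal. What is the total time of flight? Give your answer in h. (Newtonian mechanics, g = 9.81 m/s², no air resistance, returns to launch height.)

v₀ = 108.0 km/h × 0.2777777777777778 = 30.0 m/s
T = 2 × v₀ × sin(θ) / g = 2 × 30.0 × sin(20°) / 9.81 = 2 × 30.0 × 0.34202 / 9.81 = 2.09187 s
T = 2.09187 s / 3600.0 = 0.0005811 h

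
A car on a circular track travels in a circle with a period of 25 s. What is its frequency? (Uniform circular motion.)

f = 1/T = 1/25 = 0.04 Hz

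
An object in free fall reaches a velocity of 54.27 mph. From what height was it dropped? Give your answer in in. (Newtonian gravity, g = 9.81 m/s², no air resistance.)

v = 54.27 mph × 0.44704 = 24.2609 m/s
h = v² / (2g) = 24.2609² / (2 × 9.81) = 29.9996 m
h = 29.9996 m / 0.0254 = 1181 in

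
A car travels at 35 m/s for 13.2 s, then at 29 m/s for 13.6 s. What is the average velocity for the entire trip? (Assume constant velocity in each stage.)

d₁ = v₁t₁ = 35 × 13.2 = 462.0 m
d₂ = v₂t₂ = 29 × 13.6 = 394.4 m
d_total = 856.4 m, t_total = 26.8 s
v_avg = d_total/t_total = 856.4/26.8 = 31.96 m/s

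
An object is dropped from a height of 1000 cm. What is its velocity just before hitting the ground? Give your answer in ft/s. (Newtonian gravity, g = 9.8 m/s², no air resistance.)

h = 1000 cm × 0.01 = 10.0 m
v = √(2gh) = √(2 × 9.8 × 10.0) = 14.0 m/s
v = 14.0 m/s / 0.3048 = 45.93 ft/s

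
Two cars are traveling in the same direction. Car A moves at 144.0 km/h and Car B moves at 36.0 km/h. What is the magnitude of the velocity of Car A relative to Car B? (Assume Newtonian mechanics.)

v_rel = |v_A - v_B| = |144.0 - 36.0| = 108.0 km/h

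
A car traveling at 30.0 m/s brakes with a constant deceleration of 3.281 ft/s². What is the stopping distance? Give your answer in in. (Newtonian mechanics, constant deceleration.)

a = 3.281 ft/s² × 0.3048 = 1.00005 m/s²
d = v₀² / (2a) = 30.0² / (2 × 1.00005) = 900.0 / 2.0001 = 449.978 m
d = 449.978 m / 0.0254 = 17720 in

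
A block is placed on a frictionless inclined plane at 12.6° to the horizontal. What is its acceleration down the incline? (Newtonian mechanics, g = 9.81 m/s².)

a = g sin(θ) = 9.81 × sin(12.6°) = 9.81 × 0.2181 = 2.14 m/s²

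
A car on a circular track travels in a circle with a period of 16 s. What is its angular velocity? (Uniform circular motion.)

ω = 2π/T = 2π/16 = 0.3927 rad/s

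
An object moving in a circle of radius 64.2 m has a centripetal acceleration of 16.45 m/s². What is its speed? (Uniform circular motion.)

v = √(a_c × r) = √(16.45 × 64.2) = 32.5 m/s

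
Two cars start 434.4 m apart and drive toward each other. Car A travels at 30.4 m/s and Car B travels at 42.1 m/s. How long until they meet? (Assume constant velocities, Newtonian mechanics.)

Combined speed: v_combined = 30.4 + 42.1 = 72.5 m/s
Time to meet: t = d/v_combined = 434.4/72.5 = 5.99 s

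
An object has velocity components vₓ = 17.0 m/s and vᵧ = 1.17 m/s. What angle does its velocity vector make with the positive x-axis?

θ = arctan(vᵧ/vₓ) = arctan(1.17/17.0) = 3.94°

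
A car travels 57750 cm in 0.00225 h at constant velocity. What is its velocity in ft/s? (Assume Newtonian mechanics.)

d = 57750 cm × 0.01 = 577.5 m
t = 0.00225 h × 3600.0 = 8.1 s
v = d / t = 577.5 / 8.1 = 71.2963 m/s
v = 71.2963 m/s / 0.3048 = 233.9 ft/s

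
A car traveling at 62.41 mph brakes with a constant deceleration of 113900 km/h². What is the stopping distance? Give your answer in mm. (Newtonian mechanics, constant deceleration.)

v₀ = 62.41 mph × 0.44704 = 27.8998 m/s
a = 113900 km/h² × 7.716049382716049e-05 = 8.78858 m/s²
d = v₀² / (2a) = 27.8998² / (2 × 8.78858) = 778.399 / 17.5772 = 44.2846 m
d = 44.2846 m / 0.001 = 44280 mm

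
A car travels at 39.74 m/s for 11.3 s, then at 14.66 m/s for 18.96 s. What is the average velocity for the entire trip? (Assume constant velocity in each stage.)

d₁ = v₁t₁ = 39.74 × 11.3 = 449.062 m
d₂ = v₂t₂ = 14.66 × 18.96 = 277.9536 m
d_total = 727.0156 m, t_total = 30.26 s
v_avg = d_total/t_total = 727.0156/30.26 = 24.03 m/s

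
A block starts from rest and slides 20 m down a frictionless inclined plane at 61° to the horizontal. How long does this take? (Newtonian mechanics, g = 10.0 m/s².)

a = g sin(θ) = 10.0 × sin(61°) = 8.7462 m/s²
t = √(2d/a) = √(2 × 20 / 8.7462) = 2.14 s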